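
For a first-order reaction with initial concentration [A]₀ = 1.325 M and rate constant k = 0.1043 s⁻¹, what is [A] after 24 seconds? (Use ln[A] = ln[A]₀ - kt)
0.1084 M

ln[A] = ln[A]₀ - k·t = ln(1.325) - (0.1043)·(24) = 0.2814 - 2.5032 = -2.2218
[A] = e^(-2.2218) = 0.1084 M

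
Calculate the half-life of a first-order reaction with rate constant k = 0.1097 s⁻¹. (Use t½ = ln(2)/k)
6.32 s

t½ = ln(2)/k = 0.6931/0.1097 = 6.32 s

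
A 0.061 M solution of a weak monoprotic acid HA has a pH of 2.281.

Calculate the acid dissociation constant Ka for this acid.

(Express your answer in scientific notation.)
K_a = 4.92e-04

[H⁺] = 10^(−pH) = 10^(−2.281) = 5.236e-03 M. For HA ⇌ H⁺ + A⁻, Ka = x²/(C − x) = (5.236e-03)²/(0.061 − 5.236e-03) = 4.92e-04.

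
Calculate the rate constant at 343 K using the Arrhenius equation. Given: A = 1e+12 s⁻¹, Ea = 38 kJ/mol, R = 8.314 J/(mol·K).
1.63e+06 s⁻¹

k = A·exp(-Ea/(R·T)) = 1e+12·exp(-38000/(8.314·343)) = 1e+12·exp(-13.3254) = 1e+12·1.6325e-06 = 1.63e+06 s⁻¹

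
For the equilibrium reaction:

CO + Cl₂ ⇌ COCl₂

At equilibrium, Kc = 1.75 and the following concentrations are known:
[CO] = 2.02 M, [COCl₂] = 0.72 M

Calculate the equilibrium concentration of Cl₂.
[Cl₂] = 0.2037 M

Kc = ([COCl₂]) / ([CO] × [Cl₂]) = 1.75
[Cl₂]^1 = (product terms)/(Kc · other reactant terms) = 0.72 / (1.75 · 2.02) = 0.20368
[Cl₂] = 0.2037 M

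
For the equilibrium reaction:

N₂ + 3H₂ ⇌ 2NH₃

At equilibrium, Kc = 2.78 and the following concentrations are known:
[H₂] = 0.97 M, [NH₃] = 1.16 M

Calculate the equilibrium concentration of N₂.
[N₂] = 0.5303 M

Kc = ([NH₃]^2) / ([N₂] × [H₂]^3) = 2.78
[N₂]^1 = (product terms)/(Kc · other reactant terms) = 1.3456 / (2.78 · 0.91267) = 0.53034
[N₂] = 0.5303 M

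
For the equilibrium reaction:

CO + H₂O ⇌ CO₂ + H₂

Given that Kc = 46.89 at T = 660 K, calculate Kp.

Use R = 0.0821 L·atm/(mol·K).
K_p = 46.8900

Δn = (moles gaseous products) − (moles gaseous reactants) = 0
T = 660 K; RT = 0.0821 × 660 = 54.186
Kp = Kc·(RT)^Δn = 46.89 × (54.186)^0 = 46.89 × 1 = 46.8900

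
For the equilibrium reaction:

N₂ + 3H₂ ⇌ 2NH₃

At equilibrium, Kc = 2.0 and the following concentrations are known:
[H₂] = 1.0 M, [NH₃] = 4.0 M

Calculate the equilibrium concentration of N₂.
[N₂] = 8.0000 M

Kc = ([NH₃]^2) / ([N₂] × [H₂]^3) = 2.0
[N₂]^1 = (product terms)/(Kc · other reactant terms) = 16 / (2.0 · 1) = 8
[N₂] = 8.0000 M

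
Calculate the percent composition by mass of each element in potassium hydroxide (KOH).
K: 69.68%, O: 28.52%, H: 1.80%

Molar mass of KOH = 56.11 g/mol
% K = (1 × 39.1) / 56.11 × 100% = 39.1 / 56.11 × 100% = 69.68%
% O = (1 × 16.0) / 56.11 × 100% = 16 / 56.11 × 100% = 28.52%
% H = (1 × 1.008) / 56.11 × 100% = 1.008 / 56.11 × 100% = 1.80%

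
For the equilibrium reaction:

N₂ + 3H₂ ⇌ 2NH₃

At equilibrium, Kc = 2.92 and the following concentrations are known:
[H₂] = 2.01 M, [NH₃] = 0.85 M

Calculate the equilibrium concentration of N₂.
[N₂] = 0.0305 M

Kc = ([NH₃]^2) / ([N₂] × [H₂]^3) = 2.92
[N₂]^1 = (product terms)/(Kc · other reactant terms) = 0.7225 / (2.92 · 8.1206) = 0.03047
[N₂] = 0.0305 M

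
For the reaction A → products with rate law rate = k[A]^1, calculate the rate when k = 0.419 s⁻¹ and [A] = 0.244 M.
0.1022 M/s

rate = k·[A]^1 = 0.419·(0.244)^1 = 0.419·0.244 = 0.1022 M/s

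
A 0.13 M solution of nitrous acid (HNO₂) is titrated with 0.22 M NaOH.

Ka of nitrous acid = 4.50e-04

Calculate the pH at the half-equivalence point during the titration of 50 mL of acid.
pH = pKa = 3.35

At the half-equivalence point, [HA] = [A⁻], so by Henderson–Hasselbalch pH = pKa + log(1) = pKa.
pKa = −log(4.50e-04) = 3.35.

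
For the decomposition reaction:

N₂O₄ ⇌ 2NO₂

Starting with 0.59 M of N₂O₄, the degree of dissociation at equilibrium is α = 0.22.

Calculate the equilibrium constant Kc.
K_c = 0.1464

x = α·[A]₀ = 0.22 × 0.59 = 0.1298 M dissociated.
At eq: [N₂O₄] = 0.59 − 0.1298 = 0.4602 M; [NO₂] = 2x = 0.2596 M.
Kc = [NO₂]²/[N₂O₄] = (0.2596)²/0.4602 = 0.1464.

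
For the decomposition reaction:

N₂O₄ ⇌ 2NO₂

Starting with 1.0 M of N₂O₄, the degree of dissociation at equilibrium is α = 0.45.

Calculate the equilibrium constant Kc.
K_c = 1.4727

x = α·[A]₀ = 0.45 × 1.0 = 0.45 M dissociated.
At eq: [N₂O₄] = 1.0 − 0.45 = 0.55 M; [NO₂] = 2x = 0.9 M.
Kc = [NO₂]²/[N₂O₄] = (0.9)²/0.55 = 1.473.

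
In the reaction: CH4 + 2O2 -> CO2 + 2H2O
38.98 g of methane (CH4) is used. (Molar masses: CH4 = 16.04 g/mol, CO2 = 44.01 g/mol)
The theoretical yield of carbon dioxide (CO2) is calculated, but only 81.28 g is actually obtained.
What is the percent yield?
Moles of CH4 = 38.98 g ÷ 16.04 g/mol = 2.43017 mol
Mole ratio: 1 mol CO2 / 1 mol CH4
Moles of CO2 = 2.43017 × (1/1) = 2.43017 mol
Theoretical yield = 2.43017 mol × 44.01 g/mol = 106.95 g
Actual yield = 81.28 g
Percent yield = (81.28 / 106.95) × 100% = 76.0%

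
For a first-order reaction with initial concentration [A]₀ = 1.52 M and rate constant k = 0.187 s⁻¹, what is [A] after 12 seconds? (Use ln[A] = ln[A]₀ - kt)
0.1612 M

ln[A] = ln[A]₀ - k·t = ln(1.52) - (0.187)·(12) = 0.4187 - 2.2440 = -1.8253
[A] = e^(-1.8253) = 0.1612 M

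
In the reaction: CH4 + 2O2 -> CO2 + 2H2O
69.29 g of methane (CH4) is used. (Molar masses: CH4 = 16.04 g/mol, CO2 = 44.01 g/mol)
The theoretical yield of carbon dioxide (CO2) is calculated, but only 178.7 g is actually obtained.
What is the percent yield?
Moles of CH4 = 69.29 g ÷ 16.04 g/mol = 4.31983 mol
Mole ratio: 1 mol CO2 / 1 mol CH4
Moles of CO2 = 4.31983 × (1/1) = 4.31983 mol
Theoretical yield = 4.31983 mol × 44.01 g/mol = 190.12 g
Actual yield = 178.7 g
Percent yield = (178.7 / 190.12) × 100% = 94.0%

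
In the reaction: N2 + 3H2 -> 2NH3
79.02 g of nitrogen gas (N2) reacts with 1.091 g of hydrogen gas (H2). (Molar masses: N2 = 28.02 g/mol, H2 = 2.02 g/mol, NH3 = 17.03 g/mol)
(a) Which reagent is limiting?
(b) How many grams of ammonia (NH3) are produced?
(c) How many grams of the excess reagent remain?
(a) H2, (b) 6.132 g, (c) 73.98 g

Moles of N2 = 79.02 g ÷ 28.02 g/mol = 2.82013 mol
Moles of H2 = 1.091 g ÷ 2.02 g/mol = 0.540099 mol
Moles ÷ coefficient: N2: 2.82013/1 = 2.82, H2: 0.540099/3 = 0.18
(a) H2 has the smaller value, so H2 is the limiting reagent.
(b) Moles of NH3 = 0.540099 mol H2 × (2/3) = 0.360066 mol; mass = 0.360066 mol × 17.03 g/mol = 6.132 g
(c) N2 consumed = 0.540099 × (1/3) = 0.180033 mol; remaining = 2.82013 − 0.180033 = 2.6401 mol; mass = 2.6401 mol × 28.02 g/mol = 73.98 g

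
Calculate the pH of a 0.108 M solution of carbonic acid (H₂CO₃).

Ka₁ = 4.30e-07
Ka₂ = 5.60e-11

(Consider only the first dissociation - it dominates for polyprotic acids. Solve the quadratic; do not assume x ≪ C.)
pH = 3.67

x² + Ka₁·x − Ka₁·C = 0 with Ka₁ = 4.30e-07, C = 0.108.
x = (−Ka₁ + √(Ka₁² + 4·Ka₁·C))/2 = 2.1528e-04 M, so pH = 3.67.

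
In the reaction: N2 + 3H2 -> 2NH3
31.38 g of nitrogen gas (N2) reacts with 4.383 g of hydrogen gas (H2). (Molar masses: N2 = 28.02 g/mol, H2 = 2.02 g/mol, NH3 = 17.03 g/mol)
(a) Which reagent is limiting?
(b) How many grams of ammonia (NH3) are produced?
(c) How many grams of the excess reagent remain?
(a) H2, (b) 24.63 g, (c) 11.11 g

Moles of N2 = 31.38 g ÷ 28.02 g/mol = 1.11991 mol
Moles of H2 = 4.383 g ÷ 2.02 g/mol = 2.1698 mol
Moles ÷ coefficient: N2: 1.11991/1 = 1.12, H2: 2.1698/3 = 0.7233
(a) H2 has the smaller value, so H2 is the limiting reagent.
(b) Moles of NH3 = 2.1698 mol H2 × (2/3) = 1.44653 mol; mass = 1.44653 mol × 17.03 g/mol = 24.63 g
(c) N2 consumed = 2.1698 × (1/3) = 0.723267 mol; remaining = 1.11991 − 0.723267 = 0.396647 mol; mass = 0.396647 mol × 28.02 g/mol = 11.11 g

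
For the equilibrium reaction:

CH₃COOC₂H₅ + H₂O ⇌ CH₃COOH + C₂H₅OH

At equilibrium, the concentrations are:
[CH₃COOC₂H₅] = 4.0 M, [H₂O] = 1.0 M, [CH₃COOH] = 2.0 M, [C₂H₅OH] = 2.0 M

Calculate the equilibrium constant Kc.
K_c = 1.0000

Kc = ([CH₃COOH] × [C₂H₅OH]) / ([CH₃COOC₂H₅] × [H₂O])
   = ((2.0)·(2.0)) / ((4.0)·(1.0))
   = 4 / 4 = 1.0000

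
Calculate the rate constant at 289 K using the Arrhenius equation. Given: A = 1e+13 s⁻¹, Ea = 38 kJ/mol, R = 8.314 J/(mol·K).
1.35e+06 s⁻¹

k = A·exp(-Ea/(R·T)) = 1e+13·exp(-38000/(8.314·289)) = 1e+13·exp(-15.8152) = 1e+13·1.3537e-07 = 1.35e+06 s⁻¹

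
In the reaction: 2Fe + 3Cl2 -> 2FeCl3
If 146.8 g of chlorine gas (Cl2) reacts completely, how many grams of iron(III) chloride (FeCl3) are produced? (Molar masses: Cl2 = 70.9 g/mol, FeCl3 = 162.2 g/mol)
Moles of Cl2 = 146.8 g ÷ 70.9 g/mol = 2.07052 mol
Mole ratio: 2 mol FeCl3 / 3 mol Cl2
Moles of FeCl3 = 2.07052 × (2/3) = 1.38035 mol
Mass of FeCl3 = 1.38035 mol × 162.2 g/mol = 223.9 g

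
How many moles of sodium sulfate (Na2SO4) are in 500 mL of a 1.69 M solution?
Moles = Molarity × Volume (L)
Moles = 1.69 M × 0.5 L = 0.845 mol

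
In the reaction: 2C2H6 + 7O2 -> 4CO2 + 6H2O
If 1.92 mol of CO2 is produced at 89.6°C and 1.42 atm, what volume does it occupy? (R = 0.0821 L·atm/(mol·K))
T = 89.6°C + 273.15 = 362.75 K
V = nRT/P = (1.92 × 0.0821 × 362.75) / 1.42
V = 40.27 L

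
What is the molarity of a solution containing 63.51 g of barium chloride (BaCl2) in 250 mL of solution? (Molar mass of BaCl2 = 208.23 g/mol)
Moles of BaCl2 = 63.51 g ÷ 208.23 g/mol = 0.304999 mol
Volume = 250 mL = 0.25 L
Molarity = 0.304999 mol ÷ 0.25 L = 1.22 M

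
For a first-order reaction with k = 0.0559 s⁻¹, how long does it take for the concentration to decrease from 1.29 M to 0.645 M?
12.40 s

From ln[A] = ln[A]₀ - k·t: t = ln([A]₀/[A])/k = ln(1.29/0.645)/0.0559 = ln(2.0000)/0.0559 = 0.6931/0.0559 = 12.40 s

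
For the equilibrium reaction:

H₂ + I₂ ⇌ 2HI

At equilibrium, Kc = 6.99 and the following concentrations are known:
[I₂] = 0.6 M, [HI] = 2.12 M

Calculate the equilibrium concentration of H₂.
[H₂] = 1.0716 M

Kc = ([HI]^2) / ([H₂] × [I₂]) = 6.99
[H₂]^1 = (product terms)/(Kc · other reactant terms) = 4.4944 / (6.99 · 0.6) = 1.0716
[H₂] = 1.0716 M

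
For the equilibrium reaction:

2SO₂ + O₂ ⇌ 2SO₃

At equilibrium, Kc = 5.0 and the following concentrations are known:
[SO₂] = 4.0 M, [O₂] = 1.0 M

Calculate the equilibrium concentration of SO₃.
[SO₃] = 8.9443 M

Kc = ([SO₃]^2) / ([SO₂]^2 × [O₂]) = 5.0
[SO₃]^2 = Kc · (reactant terms)/(other product terms) = 5.0 · 16 / 1 = 80
[SO₃] = (80)^(1/2) = 8.9443 M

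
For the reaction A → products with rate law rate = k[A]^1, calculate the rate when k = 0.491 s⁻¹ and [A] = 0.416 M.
0.2043 M/s

rate = k·[A]^1 = 0.491·(0.416)^1 = 0.491·0.416 = 0.2043 M/s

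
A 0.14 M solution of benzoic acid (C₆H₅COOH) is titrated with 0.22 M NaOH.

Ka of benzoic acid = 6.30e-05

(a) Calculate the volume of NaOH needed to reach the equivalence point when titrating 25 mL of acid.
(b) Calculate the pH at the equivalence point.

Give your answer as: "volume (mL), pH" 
V = 15.9 mL, pH = 8.57

(a) At equivalence: moles acid = moles base.
moles acid = 0.14 × 0.025 = 0.0035 mol; V_NaOH = 0.0035/0.22 = 0.01591 L = 15.9 mL.
(b) At equivalence, all acid → conjugate base A⁻ at [A⁻] = 0.0035/0.04091 = 0.08556 M.
Kb = Kw/Ka = 1.0e-14/6.30e-05 = 1.587e-10; [OH⁻] = √(Kb·[A⁻]) = 3.685e-06; pOH = 5.43; pH = 14 − pOH = 8.57.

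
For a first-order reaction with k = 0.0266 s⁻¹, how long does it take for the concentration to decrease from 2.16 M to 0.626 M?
46.56 s

From ln[A] = ln[A]₀ - k·t: t = ln([A]₀/[A])/k = ln(2.16/0.626)/0.0266 = ln(3.4505)/0.0266 = 1.2385/0.0266 = 46.56 s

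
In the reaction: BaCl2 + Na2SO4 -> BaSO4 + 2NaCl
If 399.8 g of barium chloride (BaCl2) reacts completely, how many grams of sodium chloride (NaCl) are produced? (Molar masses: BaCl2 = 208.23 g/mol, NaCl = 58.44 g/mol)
Moles of BaCl2 = 399.8 g ÷ 208.23 g/mol = 1.91999 mol
Mole ratio: 2 mol NaCl / 1 mol BaCl2
Moles of NaCl = 1.91999 × (2/1) = 3.83998 mol
Mass of NaCl = 3.83998 mol × 58.44 g/mol = 224.4 g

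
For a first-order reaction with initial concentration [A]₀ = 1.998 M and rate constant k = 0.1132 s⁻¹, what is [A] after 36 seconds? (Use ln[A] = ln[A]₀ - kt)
0.0339 M

ln[A] = ln[A]₀ - k·t = ln(1.998) - (0.1132)·(36) = 0.6921 - 4.0752 = -3.3831
[A] = e^(-3.3831) = 0.0339 M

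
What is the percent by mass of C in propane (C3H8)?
Mass of C in formula = 12.01 × 3 = 36.03 g/mol
Molar mass = 44.09 g/mol
% C = (36.03/44.09) × 100% = 81.72%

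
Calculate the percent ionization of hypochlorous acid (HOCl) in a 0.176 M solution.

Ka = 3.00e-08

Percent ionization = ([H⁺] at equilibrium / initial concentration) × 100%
Percent ionization = 0.0413%

Let x = [H⁺]. Ka = x²/(C - x) ⇒ x² + (3.00e-08)x - (3.00e-08)(0.176) = 0. x = 7.2649e-05. Percent = (7.2649e-05/0.176) × 100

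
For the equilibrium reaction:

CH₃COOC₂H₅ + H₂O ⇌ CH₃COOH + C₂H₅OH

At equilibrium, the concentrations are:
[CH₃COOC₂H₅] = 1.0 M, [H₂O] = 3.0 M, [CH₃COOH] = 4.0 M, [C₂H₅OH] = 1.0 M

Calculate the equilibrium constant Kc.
K_c = 1.3333

Kc = ([CH₃COOH] × [C₂H₅OH]) / ([CH₃COOC₂H₅] × [H₂O])
   = ((4.0)·(1.0)) / ((1.0)·(3.0))
   = 4 / 3 = 1.3333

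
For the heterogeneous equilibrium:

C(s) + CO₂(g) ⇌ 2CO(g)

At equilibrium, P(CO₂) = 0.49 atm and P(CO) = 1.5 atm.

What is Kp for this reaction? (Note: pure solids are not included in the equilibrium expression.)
K_p = 4.592

Solid C is excluded.
Kp = P(CO)²/P(CO₂) = (1.5)²/0.49 = 2.25/0.49 = 4.592.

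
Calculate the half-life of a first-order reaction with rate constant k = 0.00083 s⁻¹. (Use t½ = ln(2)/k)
835.12 s

t½ = ln(2)/k = 0.6931/0.00083 = 835.12 s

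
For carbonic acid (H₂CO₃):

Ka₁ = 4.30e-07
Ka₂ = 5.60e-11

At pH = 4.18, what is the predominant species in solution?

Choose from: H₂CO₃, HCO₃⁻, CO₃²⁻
H₂CO₃

pKa1 = 6.37, pKa2 = 10.25. Each pKa is the crossover between adjacent species; pH = 4.18 lies in the region where H₂CO₃ predominates.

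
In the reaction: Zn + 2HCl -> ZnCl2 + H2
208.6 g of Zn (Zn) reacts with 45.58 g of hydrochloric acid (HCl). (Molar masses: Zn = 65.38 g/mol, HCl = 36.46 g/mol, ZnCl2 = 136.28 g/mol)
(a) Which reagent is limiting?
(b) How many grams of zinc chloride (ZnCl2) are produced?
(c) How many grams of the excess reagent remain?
(a) HCl, (b) 85.18 g, (c) 167.7 g

Moles of Zn = 208.6 g ÷ 65.38 g/mol = 3.19058 mol
Moles of HCl = 45.58 g ÷ 36.46 g/mol = 1.25014 mol
Moles ÷ coefficient: Zn: 3.19058/1 = 3.191, HCl: 1.25014/2 = 0.6251
(a) HCl has the smaller value, so HCl is the limiting reagent.
(b) Moles of ZnCl2 = 1.25014 mol HCl × (1/2) = 0.625069 mol; mass = 0.625069 mol × 136.28 g/mol = 85.18 g
(c) Zn consumed = 1.25014 × (1/2) = 0.625069 mol; remaining = 3.19058 − 0.625069 = 2.56551 mol; mass = 2.56551 mol × 65.38 g/mol = 167.7 g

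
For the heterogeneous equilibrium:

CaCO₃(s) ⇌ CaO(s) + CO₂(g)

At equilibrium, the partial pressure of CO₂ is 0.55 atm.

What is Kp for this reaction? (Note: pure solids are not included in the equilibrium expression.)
K_p = 0.55

Solids (CaCO₃, CaO) have activity 1 and are excluded.
Kp = P(CO₂) = 0.55.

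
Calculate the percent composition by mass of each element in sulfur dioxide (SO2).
S: 50.05%, O: 49.95%

Molar mass of SO2 = 64.07 g/mol
% S = (1 × 32.07) / 64.07 × 100% = 32.07 / 64.07 × 100% = 50.05%
% O = (2 × 16.0) / 64.07 × 100% = 32 / 64.07 × 100% = 49.95%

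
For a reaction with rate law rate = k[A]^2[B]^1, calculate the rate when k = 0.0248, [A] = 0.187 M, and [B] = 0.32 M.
0.0002775 M/s

rate = k·[A]^2·[B]^1 = 0.0248·(0.187)^2·(0.32)^1 = 0.0248·0.034969·0.32 = 0.0002775 M/s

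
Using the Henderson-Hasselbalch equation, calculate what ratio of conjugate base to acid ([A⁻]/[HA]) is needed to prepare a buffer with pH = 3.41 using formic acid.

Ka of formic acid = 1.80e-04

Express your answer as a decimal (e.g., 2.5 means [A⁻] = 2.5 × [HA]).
[A⁻]/[HA] = 0.463

pKa = −log(1.80e-04) = 3.7447. pH = pKa + log([A⁻]/[HA]). 3.41 = 3.7447 + log(ratio). log(ratio) = 3.41 − 3.7447 = -0.3347. ratio = 10^(-0.3347) = 0.463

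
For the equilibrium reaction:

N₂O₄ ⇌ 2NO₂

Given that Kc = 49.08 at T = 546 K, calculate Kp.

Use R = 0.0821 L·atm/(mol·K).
K_p = 2.20e+03

Δn = (moles gaseous products) − (moles gaseous reactants) = 1
T = 546 K; RT = 0.0821 × 546 = 44.8266
Kp = Kc·(RT)^Δn = 49.08 × (44.8266)^1 = 49.08 × 44.8266 = 2.20e+03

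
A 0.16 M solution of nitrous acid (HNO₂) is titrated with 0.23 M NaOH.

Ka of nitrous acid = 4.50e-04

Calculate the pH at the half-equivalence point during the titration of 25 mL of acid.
pH = pKa = 3.35

At the half-equivalence point, [HA] = [A⁻], so by Henderson–Hasselbalch pH = pKa + log(1) = pKa.
pKa = −log(4.50e-04) = 3.35.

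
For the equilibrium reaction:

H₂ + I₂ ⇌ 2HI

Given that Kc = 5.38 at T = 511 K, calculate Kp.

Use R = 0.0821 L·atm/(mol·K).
K_p = 5.3800

Δn = (moles gaseous products) − (moles gaseous reactants) = 0
T = 511 K; RT = 0.0821 × 511 = 41.9531
Kp = Kc·(RT)^Δn = 5.38 × (41.9531)^0 = 5.38 × 1 = 5.3800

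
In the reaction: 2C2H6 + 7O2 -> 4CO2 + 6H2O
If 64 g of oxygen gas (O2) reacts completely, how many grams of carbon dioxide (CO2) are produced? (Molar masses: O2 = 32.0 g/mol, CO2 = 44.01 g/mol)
Moles of O2 = 64 g ÷ 32.0 g/mol = 2 mol
Mole ratio: 4 mol CO2 / 7 mol O2
Moles of CO2 = 2 × (4/7) = 1.14286 mol
Mass of CO2 = 1.14286 mol × 44.01 g/mol = 50.3 g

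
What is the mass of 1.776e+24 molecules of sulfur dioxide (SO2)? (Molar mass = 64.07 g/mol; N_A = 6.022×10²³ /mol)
Moles = 1.776e+24 ÷ 6.022×10²³ = 2.94919 mol
Mass = 2.94919 mol × 64.07 g/mol = 189 g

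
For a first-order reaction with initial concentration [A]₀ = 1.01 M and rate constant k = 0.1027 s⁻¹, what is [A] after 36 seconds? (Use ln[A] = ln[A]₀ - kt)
0.0250 M

ln[A] = ln[A]₀ - k·t = ln(1.01) - (0.1027)·(36) = 0.0100 - 3.6972 = -3.6872
[A] = e^(-3.6872) = 0.0250 M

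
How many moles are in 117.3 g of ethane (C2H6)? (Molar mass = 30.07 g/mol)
Moles = 117.3 g ÷ 30.07 g/mol = 3.901 mol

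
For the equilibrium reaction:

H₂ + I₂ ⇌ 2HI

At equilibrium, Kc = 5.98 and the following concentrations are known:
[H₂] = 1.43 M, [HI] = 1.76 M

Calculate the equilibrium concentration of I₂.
[I₂] = 0.3622 M

Kc = ([HI]^2) / ([H₂] × [I₂]) = 5.98
[I₂]^1 = (product terms)/(Kc · other reactant terms) = 3.0976 / (5.98 · 1.43) = 0.36223
[I₂] = 0.3622 M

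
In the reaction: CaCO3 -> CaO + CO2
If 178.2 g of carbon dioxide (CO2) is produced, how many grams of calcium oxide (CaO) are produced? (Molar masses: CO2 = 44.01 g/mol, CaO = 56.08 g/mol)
Moles of CO2 = 178.2 g ÷ 44.01 g/mol = 4.04908 mol
Mole ratio: 1 mol CaO / 1 mol CO2
Moles of CaO = 4.04908 × (1/1) = 4.04908 mol
Mass of CaO = 4.04908 mol × 56.08 g/mol = 227.1 g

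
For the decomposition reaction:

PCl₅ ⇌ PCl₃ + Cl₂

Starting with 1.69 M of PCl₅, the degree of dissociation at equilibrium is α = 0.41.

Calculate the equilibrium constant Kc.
K_c = 0.4815

x = α·[A]₀ = 0.41 × 1.69 = 0.6929 M dissociated.
At eq: [PCl₅] = 1.69 − 0.6929 = 0.9971 M; [PCl₃] = [Cl₂] = x = 0.6929 M.
Kc = [PCl₃][Cl₂]/[PCl₅] = (0.6929)²/0.9971 = 0.4815.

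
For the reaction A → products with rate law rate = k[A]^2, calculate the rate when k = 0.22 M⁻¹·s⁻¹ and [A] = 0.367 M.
0.02963 M/s

rate = k·[A]^2 = 0.22·(0.367)^2 = 0.22·0.134689 = 0.02963 M/s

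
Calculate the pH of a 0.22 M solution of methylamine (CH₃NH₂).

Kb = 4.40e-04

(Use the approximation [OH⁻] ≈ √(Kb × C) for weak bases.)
pH = 11.99

[OH⁻] = √(Kb × C) = √(4.40e-04 × 0.22) = 9.8387e-03. pOH = 2.01, pH = 14 - pOH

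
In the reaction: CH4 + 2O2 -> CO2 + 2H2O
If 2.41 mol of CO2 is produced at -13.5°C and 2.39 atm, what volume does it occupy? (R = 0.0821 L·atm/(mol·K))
T = -13.5°C + 273.15 = 259.65 K
V = nRT/P = (2.41 × 0.0821 × 259.65) / 2.39
V = 21.50 L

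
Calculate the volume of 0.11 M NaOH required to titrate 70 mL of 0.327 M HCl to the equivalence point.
V_{base} = 208.1 mL

At equivalence: moles acid = moles base.
moles HCl = 0.327 M × 0.07 L = 0.02289 mol
V_NaOH = 0.02289 mol ÷ 0.11 M = 0.2081 L = 208.1 mL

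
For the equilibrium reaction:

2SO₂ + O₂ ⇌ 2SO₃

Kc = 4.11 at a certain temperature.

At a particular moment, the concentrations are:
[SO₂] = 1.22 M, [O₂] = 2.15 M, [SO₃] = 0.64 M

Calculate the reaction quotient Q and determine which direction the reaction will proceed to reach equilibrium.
Q = 0.128, Q < K, reaction proceeds forward (toward products)

Q = ([SO₃]^2) / ([SO₂]^2 × [O₂])
  = ((0.64)^2) / ((1.22)^2·(2.15)) = 0.4096/3.2001 = 0.128
Since Q = 0.128 < Kc = 4.11, the reaction proceeds forward (toward products) to reach equilibrium.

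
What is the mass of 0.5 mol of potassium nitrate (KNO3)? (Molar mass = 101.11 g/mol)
Mass = 0.5 mol × 101.11 g/mol = 50.55 g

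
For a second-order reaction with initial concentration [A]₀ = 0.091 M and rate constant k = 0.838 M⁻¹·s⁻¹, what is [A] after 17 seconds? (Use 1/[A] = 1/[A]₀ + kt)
0.0396 M

1/[A] = 1/[A]₀ + k·t = 1/0.091 + (0.838)·(17) = 10.9890 + 14.2460 = 25.2350
[A] = 1/25.2350 = 0.0396 M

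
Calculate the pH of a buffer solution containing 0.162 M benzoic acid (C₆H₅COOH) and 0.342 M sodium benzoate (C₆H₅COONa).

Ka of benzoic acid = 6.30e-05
pH = 4.53

pKa = -log(6.30e-05) = 4.20. pH = pKa + log([A⁻]/[HA]) = 4.20 + log(0.342/0.162)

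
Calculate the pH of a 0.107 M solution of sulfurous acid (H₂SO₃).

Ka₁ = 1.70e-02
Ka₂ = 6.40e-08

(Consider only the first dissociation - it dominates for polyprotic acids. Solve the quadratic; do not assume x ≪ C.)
pH = 1.46

x² + Ka₁·x − Ka₁·C = 0 with Ka₁ = 1.70e-02, C = 0.107.
x = (−Ka₁ + √(Ka₁² + 4·Ka₁·C))/2 = 3.4989e-02 M, so pH = 1.46.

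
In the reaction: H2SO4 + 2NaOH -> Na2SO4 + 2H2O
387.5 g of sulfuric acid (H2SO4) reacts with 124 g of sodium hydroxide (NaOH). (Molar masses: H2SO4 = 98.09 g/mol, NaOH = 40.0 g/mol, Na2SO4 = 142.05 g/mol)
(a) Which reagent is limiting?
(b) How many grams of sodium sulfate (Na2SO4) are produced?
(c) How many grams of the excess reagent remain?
(a) NaOH, (b) 220.2 g, (c) 235.5 g

Moles of H2SO4 = 387.5 g ÷ 98.09 g/mol = 3.95045 mol
Moles of NaOH = 124 g ÷ 40.0 g/mol = 3.1 mol
Moles ÷ coefficient: H2SO4: 3.95045/1 = 3.95, NaOH: 3.1/2 = 1.55
(a) NaOH has the smaller value, so NaOH is the limiting reagent.
(b) Moles of Na2SO4 = 3.1 mol NaOH × (1/2) = 1.55 mol; mass = 1.55 mol × 142.05 g/mol = 220.2 g
(c) H2SO4 consumed = 3.1 × (1/2) = 1.55 mol; remaining = 3.95045 − 1.55 = 2.40045 mol; mass = 2.40045 mol × 98.09 g/mol = 235.5 g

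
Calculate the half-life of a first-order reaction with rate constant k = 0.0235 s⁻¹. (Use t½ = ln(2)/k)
29.50 s

t½ = ln(2)/k = 0.6931/0.0235 = 29.50 s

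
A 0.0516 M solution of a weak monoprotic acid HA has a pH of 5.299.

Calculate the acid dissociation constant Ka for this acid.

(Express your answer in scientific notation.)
K_a = 4.89e-10

[H⁺] = 10^(−pH) = 10^(−5.299) = 5.023e-06 M. For HA ⇌ H⁺ + A⁻, Ka = x²/(C − x) = (5.023e-06)²/(0.0516 − 5.023e-06) = 4.89e-10.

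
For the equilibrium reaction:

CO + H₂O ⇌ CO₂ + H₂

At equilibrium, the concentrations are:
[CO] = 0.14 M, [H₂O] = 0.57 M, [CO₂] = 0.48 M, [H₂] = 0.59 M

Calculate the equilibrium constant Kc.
K_c = 3.5489

Kc = ([CO₂] × [H₂]) / ([CO] × [H₂O])
   = ((0.48)·(0.59)) / ((0.14)·(0.57))
   = 0.2832 / 0.0798 = 3.5489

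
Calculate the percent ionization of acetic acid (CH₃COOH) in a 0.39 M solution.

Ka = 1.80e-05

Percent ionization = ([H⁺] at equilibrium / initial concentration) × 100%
Percent ionization = 0.677%

Let x = [H⁺]. Ka = x²/(C - x) ⇒ x² + (1.80e-05)x - (1.80e-05)(0.39) = 0. x = 2.6405e-03. Percent = (2.6405e-03/0.39) × 100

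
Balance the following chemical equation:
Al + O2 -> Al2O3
Balanced equation:
4Al + 3O2 -> 2Al2O3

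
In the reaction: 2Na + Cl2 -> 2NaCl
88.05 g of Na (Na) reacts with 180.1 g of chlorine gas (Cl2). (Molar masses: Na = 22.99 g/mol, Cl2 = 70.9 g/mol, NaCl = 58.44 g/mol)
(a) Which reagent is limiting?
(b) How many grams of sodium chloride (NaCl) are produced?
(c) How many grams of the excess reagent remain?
(a) Na, (b) 223.8 g, (c) 44.33 g

Moles of Na = 88.05 g ÷ 22.99 g/mol = 3.82993 mol
Moles of Cl2 = 180.1 g ÷ 70.9 g/mol = 2.5402 mol
Moles ÷ coefficient: Na: 3.82993/2 = 1.915, Cl2: 2.5402/1 = 2.54
(a) Na has the smaller value, so Na is the limiting reagent.
(b) Moles of NaCl = 3.82993 mol Na × (2/2) = 3.82993 mol; mass = 3.82993 mol × 58.44 g/mol = 223.8 g
(c) Cl2 consumed = 3.82993 × (1/2) = 1.91496 mol; remaining = 2.5402 − 1.91496 = 0.625234 mol; mass = 0.625234 mol × 70.9 g/mol = 44.33 g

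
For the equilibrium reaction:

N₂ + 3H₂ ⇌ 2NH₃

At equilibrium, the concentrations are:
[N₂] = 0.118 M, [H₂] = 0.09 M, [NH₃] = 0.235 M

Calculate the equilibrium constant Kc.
K_c = 6.42e+02

Kc = ([NH₃]^2) / ([N₂] × [H₂]^3)
   = ((0.235)^2) / ((0.118)·(0.09)^3)
   = 0.055225 / 8.6022e-05 = 6.42e+02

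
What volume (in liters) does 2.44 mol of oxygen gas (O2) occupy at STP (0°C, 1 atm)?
At STP, 1 mol of gas occupies 22.4 L
Volume = 2.44 mol × 22.4 L/mol = 54.66 L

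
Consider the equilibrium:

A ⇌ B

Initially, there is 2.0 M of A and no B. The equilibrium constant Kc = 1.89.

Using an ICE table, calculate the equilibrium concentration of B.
[B] = 1.308 M

ICE: [A] = 2.0 − x, [B] = x.
Kc = x/(2.0 − x) = 1.89 ⇒ x = 1.89·2.0/(1 + 1.89) = 3.78/2.89 = 1.308.
[B] = x = 1.308 M.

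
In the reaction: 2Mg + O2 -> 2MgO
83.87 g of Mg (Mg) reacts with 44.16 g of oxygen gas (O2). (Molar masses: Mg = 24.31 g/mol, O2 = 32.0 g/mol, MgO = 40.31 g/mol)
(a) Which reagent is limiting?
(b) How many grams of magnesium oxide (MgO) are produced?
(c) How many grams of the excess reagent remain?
(a) O2, (b) 111.3 g, (c) 16.77 g

Moles of Mg = 83.87 g ÷ 24.31 g/mol = 3.45002 mol
Moles of O2 = 44.16 g ÷ 32.0 g/mol = 1.38 mol
Moles ÷ coefficient: Mg: 3.45002/2 = 1.725, O2: 1.38/1 = 1.38
(a) O2 has the smaller value, so O2 is the limiting reagent.
(b) Moles of MgO = 1.38 mol O2 × (2/1) = 2.76 mol; mass = 2.76 mol × 40.31 g/mol = 111.3 g
(c) Mg consumed = 1.38 × (2/1) = 2.76 mol; remaining = 3.45002 − 2.76 = 0.690021 mol; mass = 0.690021 mol × 24.31 g/mol = 16.77 g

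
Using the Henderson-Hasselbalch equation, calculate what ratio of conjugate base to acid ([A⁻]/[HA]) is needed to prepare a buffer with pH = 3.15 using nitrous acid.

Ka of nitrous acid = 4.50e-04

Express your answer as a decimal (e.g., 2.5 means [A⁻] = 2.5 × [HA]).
[A⁻]/[HA] = 0.636

pKa = −log(4.50e-04) = 3.3468. pH = pKa + log([A⁻]/[HA]). 3.15 = 3.3468 + log(ratio). log(ratio) = 3.15 − 3.3468 = -0.1968. ratio = 10^(-0.1968) = 0.636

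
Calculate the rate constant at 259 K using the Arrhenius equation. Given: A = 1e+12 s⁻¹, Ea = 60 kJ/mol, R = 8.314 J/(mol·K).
7.92e-01 s⁻¹

k = A·exp(-Ea/(R·T)) = 1e+12·exp(-60000/(8.314·259)) = 1e+12·exp(-27.8639) = 1e+12·7.9227e-13 = 7.92e-01 s⁻¹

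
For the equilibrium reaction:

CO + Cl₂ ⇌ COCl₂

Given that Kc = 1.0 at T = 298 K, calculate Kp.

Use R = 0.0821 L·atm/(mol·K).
K_p = 0.0409

Δn = (moles gaseous products) − (moles gaseous reactants) = -1
T = 298 K; RT = 0.0821 × 298 = 24.4658
Kp = Kc·(RT)^Δn = 1.0 × (24.4658)^-1 = 1.0 × 0.0408734 = 0.0409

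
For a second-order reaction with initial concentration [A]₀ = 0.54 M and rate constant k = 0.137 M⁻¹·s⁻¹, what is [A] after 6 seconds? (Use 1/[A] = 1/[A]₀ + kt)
0.3740 M

1/[A] = 1/[A]₀ + k·t = 1/0.54 + (0.137)·(6) = 1.8519 + 0.8220 = 2.6739
[A] = 1/2.6739 = 0.3740 M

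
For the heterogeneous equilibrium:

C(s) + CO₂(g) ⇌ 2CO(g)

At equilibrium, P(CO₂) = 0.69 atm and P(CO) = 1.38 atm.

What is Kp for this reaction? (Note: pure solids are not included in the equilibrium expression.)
K_p = 2.760

Solid C is excluded.
Kp = P(CO)²/P(CO₂) = (1.38)²/0.69 = 1.904/0.69 = 2.760.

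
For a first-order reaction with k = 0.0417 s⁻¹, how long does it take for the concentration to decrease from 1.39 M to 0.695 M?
16.62 s

From ln[A] = ln[A]₀ - k·t: t = ln([A]₀/[A])/k = ln(1.39/0.695)/0.0417 = ln(2.0000)/0.0417 = 0.6931/0.0417 = 16.62 s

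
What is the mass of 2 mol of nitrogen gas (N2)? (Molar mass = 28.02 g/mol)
Mass = 2 mol × 28.02 g/mol = 56.04 g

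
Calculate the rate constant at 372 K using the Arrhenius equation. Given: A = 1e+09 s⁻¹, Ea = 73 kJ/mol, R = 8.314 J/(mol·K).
5.61e-02 s⁻¹

k = A·exp(-Ea/(R·T)) = 1e+09·exp(-73000/(8.314·372)) = 1e+09·exp(-23.6031) = 1e+09·5.6141e-11 = 5.61e-02 s⁻¹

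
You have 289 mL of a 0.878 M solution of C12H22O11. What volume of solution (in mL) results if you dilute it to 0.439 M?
Using M₁V₁ = M₂V₂:
0.878 × 289 = 0.439 × V₂
V₂ = (0.878 × 289) / 0.439 = 578 mL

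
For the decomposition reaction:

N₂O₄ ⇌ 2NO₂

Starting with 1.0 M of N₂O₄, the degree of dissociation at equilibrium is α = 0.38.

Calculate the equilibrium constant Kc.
K_c = 0.9316

x = α·[A]₀ = 0.38 × 1.0 = 0.38 M dissociated.
At eq: [N₂O₄] = 1.0 − 0.38 = 0.62 M; [NO₂] = 2x = 0.76 M.
Kc = [NO₂]²/[N₂O₄] = (0.76)²/0.62 = 0.9316.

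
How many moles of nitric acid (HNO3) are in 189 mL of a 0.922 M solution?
Moles = Molarity × Volume (L)
Moles = 0.922 M × 0.189 L = 0.1743 mol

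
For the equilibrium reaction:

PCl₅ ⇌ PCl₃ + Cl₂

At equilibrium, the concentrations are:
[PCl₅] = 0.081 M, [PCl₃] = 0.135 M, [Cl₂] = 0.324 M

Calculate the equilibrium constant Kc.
K_c = 0.5400

Kc = ([PCl₃] × [Cl₂]) / ([PCl₅])
   = ((0.135)·(0.324)) / ((0.081))
   = 0.04374 / 0.081 = 0.5400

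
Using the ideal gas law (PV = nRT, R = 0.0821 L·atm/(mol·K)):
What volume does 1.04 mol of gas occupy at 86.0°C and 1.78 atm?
T = 86.0°C + 273.15 = 359.15 K
V = nRT/P = (1.04 × 0.0821 × 359.15) / 1.78
V = 17.23 L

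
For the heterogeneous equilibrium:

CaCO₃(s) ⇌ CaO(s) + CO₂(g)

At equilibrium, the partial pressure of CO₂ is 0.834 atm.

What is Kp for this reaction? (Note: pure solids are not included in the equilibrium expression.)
K_p = 0.834

Solids (CaCO₃, CaO) have activity 1 and are excluded.
Kp = P(CO₂) = 0.834.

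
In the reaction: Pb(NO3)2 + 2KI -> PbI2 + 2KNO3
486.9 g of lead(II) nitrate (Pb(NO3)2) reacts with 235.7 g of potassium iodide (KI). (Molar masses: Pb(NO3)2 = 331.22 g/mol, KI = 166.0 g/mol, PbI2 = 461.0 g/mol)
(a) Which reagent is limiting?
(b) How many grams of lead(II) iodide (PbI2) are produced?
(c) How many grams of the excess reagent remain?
(a) KI, (b) 327.3 g, (c) 251.8 g

Moles of Pb(NO3)2 = 486.9 g ÷ 331.22 g/mol = 1.47002 mol
Moles of KI = 235.7 g ÷ 166.0 g/mol = 1.41988 mol
Moles ÷ coefficient: Pb(NO3)2: 1.47002/1 = 1.47, KI: 1.41988/2 = 0.7099
(a) KI has the smaller value, so KI is the limiting reagent.
(b) Moles of PbI2 = 1.41988 mol KI × (1/2) = 0.70994 mol; mass = 0.70994 mol × 461.0 g/mol = 327.3 g
(c) Pb(NO3)2 consumed = 1.41988 × (1/2) = 0.70994 mol; remaining = 1.47002 − 0.70994 = 0.76008 mol; mass = 0.76008 mol × 331.22 g/mol = 251.8 g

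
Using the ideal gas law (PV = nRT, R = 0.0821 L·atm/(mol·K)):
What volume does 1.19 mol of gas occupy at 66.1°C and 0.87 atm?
T = 66.1°C + 273.15 = 339.25 K
V = nRT/P = (1.19 × 0.0821 × 339.25) / 0.87
V = 38.10 L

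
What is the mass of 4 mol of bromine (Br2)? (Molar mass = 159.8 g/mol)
Mass = 4 mol × 159.8 g/mol = 639.2 g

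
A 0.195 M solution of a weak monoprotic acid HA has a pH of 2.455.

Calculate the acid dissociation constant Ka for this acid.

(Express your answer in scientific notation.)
K_a = 6.42e-05

[H⁺] = 10^(−pH) = 10^(−2.455) = 3.508e-03 M. For HA ⇌ H⁺ + A⁻, Ka = x²/(C − x) = (3.508e-03)²/(0.195 − 3.508e-03) = 6.42e-05.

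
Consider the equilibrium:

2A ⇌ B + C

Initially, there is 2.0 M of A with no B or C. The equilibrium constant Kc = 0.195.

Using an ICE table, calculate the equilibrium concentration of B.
[B] = 0.469 M

ICE: [A] = 2.0 − 2x, [B] = [C] = x.
Kc = x²/(2.0 − 2x)² = 0.195 ⇒ √Kc = x/(2.0 − 2x).
x = √0.195·2.0/(1 + 2√0.195) = 0.44159·2.0/1.8832 = 0.46898.
[B] = x = 0.469 M.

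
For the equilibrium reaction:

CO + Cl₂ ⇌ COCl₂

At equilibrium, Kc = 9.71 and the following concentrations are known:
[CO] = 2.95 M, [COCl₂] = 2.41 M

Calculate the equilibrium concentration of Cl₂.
[Cl₂] = 0.0841 M

Kc = ([COCl₂]) / ([CO] × [Cl₂]) = 9.71
[Cl₂]^1 = (product terms)/(Kc · other reactant terms) = 2.41 / (9.71 · 2.95) = 0.084135
[Cl₂] = 0.0841 M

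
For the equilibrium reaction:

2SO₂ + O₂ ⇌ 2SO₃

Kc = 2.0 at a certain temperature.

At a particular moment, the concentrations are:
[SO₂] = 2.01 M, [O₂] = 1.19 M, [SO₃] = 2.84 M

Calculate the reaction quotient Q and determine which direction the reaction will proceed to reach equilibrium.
Q = 1.678, Q < K, reaction proceeds forward (toward products)

Q = ([SO₃]^2) / ([SO₂]^2 × [O₂])
  = ((2.84)^2) / ((2.01)^2·(1.19)) = 8.0656/4.8077 = 1.678
Since Q = 1.678 < Kc = 2.0, the reaction proceeds forward (toward products) to reach equilibrium.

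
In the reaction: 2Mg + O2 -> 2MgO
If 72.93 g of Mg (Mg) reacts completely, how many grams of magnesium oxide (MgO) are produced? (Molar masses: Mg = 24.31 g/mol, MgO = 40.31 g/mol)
Moles of Mg = 72.93 g ÷ 24.31 g/mol = 3 mol
Mole ratio: 2 mol MgO / 2 mol Mg
Moles of MgO = 3 × (2/2) = 3 mol
Mass of MgO = 3 mol × 40.31 g/mol = 120.9 g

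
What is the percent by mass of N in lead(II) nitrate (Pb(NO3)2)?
Mass of N in formula = 14.01 × 2 = 28.02 g/mol
Molar mass = 331.22 g/mol
% N = (28.02/331.22) × 100% = 8.46%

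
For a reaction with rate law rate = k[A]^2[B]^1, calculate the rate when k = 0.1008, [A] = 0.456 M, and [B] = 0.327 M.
0.006854 M/s

rate = k·[A]^2·[B]^1 = 0.1008·(0.456)^2·(0.327)^1 = 0.1008·0.207936·0.327 = 0.006854 M/s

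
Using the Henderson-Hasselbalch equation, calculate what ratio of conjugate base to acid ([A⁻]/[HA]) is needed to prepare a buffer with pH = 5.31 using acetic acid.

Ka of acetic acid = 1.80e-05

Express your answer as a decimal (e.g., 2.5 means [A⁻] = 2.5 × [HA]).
[A⁻]/[HA] = 3.675

pKa = −log(1.80e-05) = 4.7447. pH = pKa + log([A⁻]/[HA]). 5.31 = 4.7447 + log(ratio). log(ratio) = 5.31 − 4.7447 = 0.5653. ratio = 10^(0.5653) = 3.675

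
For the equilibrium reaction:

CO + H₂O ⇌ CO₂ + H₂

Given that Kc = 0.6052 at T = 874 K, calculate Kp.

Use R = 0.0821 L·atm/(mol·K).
K_p = 0.6052

Δn = (moles gaseous products) − (moles gaseous reactants) = 0
T = 874 K; RT = 0.0821 × 874 = 71.7554
Kp = Kc·(RT)^Δn = 0.6052 × (71.7554)^0 = 0.6052 × 1 = 0.6052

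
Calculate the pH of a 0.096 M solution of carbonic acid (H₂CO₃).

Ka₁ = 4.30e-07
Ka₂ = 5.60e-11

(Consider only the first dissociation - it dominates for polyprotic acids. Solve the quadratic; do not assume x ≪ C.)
pH = 3.69

x² + Ka₁·x − Ka₁·C = 0 with Ka₁ = 4.30e-07, C = 0.096.
x = (−Ka₁ + √(Ka₁² + 4·Ka₁·C))/2 = 2.0296e-04 M, so pH = 3.69.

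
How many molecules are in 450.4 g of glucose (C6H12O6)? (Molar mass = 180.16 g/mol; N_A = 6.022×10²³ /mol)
Moles = 450.4 g ÷ 180.16 g/mol = 2.5 mol
Molecules = 2.5 mol × 6.022×10²³ /mol = 1.506e+24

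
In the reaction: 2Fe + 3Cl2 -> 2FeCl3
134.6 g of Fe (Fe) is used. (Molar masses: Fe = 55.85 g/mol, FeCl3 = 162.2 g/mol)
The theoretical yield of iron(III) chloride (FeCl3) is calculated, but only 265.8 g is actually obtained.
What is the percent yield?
Moles of Fe = 134.6 g ÷ 55.85 g/mol = 2.41003 mol
Mole ratio: 2 mol FeCl3 / 2 mol Fe
Moles of FeCl3 = 2.41003 × (2/2) = 2.41003 mol
Theoretical yield = 2.41003 mol × 162.2 g/mol = 390.91 g
Actual yield = 265.8 g
Percent yield = (265.8 / 390.91) × 100% = 68.0%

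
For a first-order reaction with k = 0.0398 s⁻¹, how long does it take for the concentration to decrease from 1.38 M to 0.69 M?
17.42 s

From ln[A] = ln[A]₀ - k·t: t = ln([A]₀/[A])/k = ln(1.38/0.69)/0.0398 = ln(2.0000)/0.0398 = 0.6931/0.0398 = 17.42 s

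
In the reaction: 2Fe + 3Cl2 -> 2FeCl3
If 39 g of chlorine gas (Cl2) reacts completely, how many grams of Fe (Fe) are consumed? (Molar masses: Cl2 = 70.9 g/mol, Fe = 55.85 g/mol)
Moles of Cl2 = 39 g ÷ 70.9 g/mol = 0.550071 mol
Mole ratio: 2 mol Fe / 3 mol Cl2
Moles of Fe = 0.550071 × (2/3) = 0.366714 mol
Mass of Fe = 0.366714 mol × 55.85 g/mol = 20.48 g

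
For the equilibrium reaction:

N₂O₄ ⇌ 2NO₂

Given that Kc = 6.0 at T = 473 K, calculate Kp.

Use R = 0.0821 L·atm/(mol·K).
K_p = 232.9998

Δn = (moles gaseous products) − (moles gaseous reactants) = 1
T = 473 K; RT = 0.0821 × 473 = 38.8333
Kp = Kc·(RT)^Δn = 6.0 × (38.8333)^1 = 6.0 × 38.8333 = 232.9998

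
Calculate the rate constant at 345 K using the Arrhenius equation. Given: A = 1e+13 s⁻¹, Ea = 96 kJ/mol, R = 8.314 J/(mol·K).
2.91e-02 s⁻¹

k = A·exp(-Ea/(R·T)) = 1e+13·exp(-96000/(8.314·345)) = 1e+13·exp(-33.4690) = 1e+13·2.9149e-15 = 2.91e-02 s⁻¹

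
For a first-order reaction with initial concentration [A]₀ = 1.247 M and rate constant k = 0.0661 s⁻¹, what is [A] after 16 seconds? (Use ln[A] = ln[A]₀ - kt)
0.4331 M

ln[A] = ln[A]₀ - k·t = ln(1.247) - (0.0661)·(16) = 0.2207 - 1.0576 = -0.8369
[A] = e^(-0.8369) = 0.4331 M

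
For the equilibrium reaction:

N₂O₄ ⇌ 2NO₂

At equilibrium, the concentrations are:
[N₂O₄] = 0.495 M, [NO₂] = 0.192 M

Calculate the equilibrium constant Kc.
K_c = 0.0745

Kc = ([NO₂]^2) / ([N₂O₄])
   = ((0.192)^2) / ((0.495))
   = 0.036864 / 0.495 = 0.0745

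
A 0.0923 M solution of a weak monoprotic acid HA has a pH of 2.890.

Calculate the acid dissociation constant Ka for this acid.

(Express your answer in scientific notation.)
K_a = 1.82e-05

[H⁺] = 10^(−pH) = 10^(−2.890) = 1.288e-03 M. For HA ⇌ H⁺ + A⁻, Ka = x²/(C − x) = (1.288e-03)²/(0.0923 − 1.288e-03) = 1.82e-05.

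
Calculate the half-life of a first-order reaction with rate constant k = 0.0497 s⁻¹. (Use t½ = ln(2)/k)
13.95 s

t½ = ln(2)/k = 0.6931/0.0497 = 13.95 s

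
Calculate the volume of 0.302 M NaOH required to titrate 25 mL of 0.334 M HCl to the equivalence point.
V_{base} = 27.6 mL

At equivalence: moles acid = moles base.
moles HCl = 0.334 M × 0.025 L = 0.00835 mol
V_NaOH = 0.00835 mol ÷ 0.302 M = 0.02765 L = 27.6 mL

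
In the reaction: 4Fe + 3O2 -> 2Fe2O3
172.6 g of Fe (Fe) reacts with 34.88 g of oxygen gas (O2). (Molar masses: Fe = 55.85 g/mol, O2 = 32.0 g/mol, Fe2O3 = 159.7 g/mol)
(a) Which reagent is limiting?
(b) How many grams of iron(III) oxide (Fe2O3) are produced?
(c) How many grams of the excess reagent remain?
(a) O2, (b) 116 g, (c) 91.43 g

Moles of Fe = 172.6 g ÷ 55.85 g/mol = 3.09042 mol
Moles of O2 = 34.88 g ÷ 32.0 g/mol = 1.09 mol
Moles ÷ coefficient: Fe: 3.09042/4 = 0.7726, O2: 1.09/3 = 0.3633
(a) O2 has the smaller value, so O2 is the limiting reagent.
(b) Moles of Fe2O3 = 1.09 mol O2 × (2/3) = 0.726667 mol; mass = 0.726667 mol × 159.7 g/mol = 116 g
(c) Fe consumed = 1.09 × (4/3) = 1.45333 mol; remaining = 3.09042 − 1.45333 = 1.63709 mol; mass = 1.63709 mol × 55.85 g/mol = 91.43 g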